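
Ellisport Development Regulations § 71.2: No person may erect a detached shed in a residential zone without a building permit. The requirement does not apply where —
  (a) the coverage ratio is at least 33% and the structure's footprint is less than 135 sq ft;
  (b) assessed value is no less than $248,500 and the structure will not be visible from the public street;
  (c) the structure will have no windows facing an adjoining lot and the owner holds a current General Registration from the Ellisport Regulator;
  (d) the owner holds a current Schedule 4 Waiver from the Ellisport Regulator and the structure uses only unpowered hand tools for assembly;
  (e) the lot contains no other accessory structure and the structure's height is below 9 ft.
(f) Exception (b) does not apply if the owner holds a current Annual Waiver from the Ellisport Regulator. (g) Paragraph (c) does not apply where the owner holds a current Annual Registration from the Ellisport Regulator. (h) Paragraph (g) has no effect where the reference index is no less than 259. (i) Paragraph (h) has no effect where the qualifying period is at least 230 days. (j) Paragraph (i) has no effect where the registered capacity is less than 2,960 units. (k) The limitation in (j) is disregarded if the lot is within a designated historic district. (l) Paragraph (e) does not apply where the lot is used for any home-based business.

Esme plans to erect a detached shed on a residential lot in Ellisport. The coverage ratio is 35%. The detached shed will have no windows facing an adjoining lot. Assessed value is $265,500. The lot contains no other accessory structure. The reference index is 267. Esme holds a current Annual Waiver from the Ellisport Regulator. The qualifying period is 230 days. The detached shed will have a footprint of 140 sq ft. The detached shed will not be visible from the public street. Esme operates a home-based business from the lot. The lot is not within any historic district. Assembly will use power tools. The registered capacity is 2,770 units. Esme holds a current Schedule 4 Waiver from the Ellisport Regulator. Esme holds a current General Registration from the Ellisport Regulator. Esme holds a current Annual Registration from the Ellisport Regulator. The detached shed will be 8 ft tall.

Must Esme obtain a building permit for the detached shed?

Exception (a) requires that the structure's footprint is less than 135 sq ft; but the structure's footprint is 140 sq ft, not less than 135 sq ft, so (a) is unavailable.
All of (b)'s requirements are met (assessed value is $265,500, meeting the $248,500 threshold; the structure will not be visible from the street). But: (f) operates against (b): a current Annual Waiver is held. Exception (b) does not apply.
Exception (c)'s conditions are all satisfied: no windows face an adjoining lot; a current General Registration is held. Under paragraphs (g)–(k): (g) applies (a current Annual Registration is held), but is set aside by (h): (h) applies — the reference index is 267, meeting the 259 threshold. (i) operates (the qualifying period is 230 days, meeting the 230 days threshold), but yields to (j): (j) is triggered — the registered capacity is 2,770 units, less than the 2,960 units limit. (k), which would lift (j), does not operate here — the lot is not in a historic district. (c) remains available.
Exception (d) fails — assembly uses power tools.
Exception (e) is satisfied on its face — the lot has no other accessory structure; the structure's height is 8 ft, below the 9 ft limit. Turning to paragraph (l): (l) is engaged — a home-based business operates on the lot. (e) is therefore removed.

No — exception (c) applies; Esme does not need a building permit.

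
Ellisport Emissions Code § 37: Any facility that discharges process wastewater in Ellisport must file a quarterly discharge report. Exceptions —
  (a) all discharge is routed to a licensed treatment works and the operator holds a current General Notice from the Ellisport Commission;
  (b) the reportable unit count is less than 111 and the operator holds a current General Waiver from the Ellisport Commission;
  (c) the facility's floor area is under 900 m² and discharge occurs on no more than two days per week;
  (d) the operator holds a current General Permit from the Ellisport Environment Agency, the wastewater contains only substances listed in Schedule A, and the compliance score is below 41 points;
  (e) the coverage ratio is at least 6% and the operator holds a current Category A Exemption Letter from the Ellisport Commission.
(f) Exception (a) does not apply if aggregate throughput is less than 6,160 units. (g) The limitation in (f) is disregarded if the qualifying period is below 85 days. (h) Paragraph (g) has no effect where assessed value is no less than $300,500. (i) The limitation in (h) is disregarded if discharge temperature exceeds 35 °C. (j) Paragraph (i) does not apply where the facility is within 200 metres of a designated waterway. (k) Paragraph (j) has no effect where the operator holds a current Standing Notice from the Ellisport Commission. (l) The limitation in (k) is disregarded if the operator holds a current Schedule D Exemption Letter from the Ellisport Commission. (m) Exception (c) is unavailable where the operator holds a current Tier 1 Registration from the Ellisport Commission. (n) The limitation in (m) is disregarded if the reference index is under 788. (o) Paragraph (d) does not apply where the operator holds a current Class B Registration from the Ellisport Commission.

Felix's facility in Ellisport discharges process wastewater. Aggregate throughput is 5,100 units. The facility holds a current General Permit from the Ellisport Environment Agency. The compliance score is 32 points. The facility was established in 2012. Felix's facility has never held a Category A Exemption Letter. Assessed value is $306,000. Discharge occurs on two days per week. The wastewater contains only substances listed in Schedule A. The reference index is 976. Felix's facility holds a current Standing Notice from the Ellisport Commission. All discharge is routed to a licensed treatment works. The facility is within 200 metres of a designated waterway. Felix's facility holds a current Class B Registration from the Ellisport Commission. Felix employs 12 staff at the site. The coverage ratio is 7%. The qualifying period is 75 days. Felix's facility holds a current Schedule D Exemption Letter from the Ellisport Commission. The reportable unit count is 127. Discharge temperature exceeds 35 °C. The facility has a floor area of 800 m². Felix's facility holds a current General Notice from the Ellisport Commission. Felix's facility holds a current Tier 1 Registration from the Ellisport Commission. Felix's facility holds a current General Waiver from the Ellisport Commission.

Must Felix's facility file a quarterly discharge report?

Yes — Felix's facility must file a quarterly discharge report.

Exception (a) is satisfied on its face — discharge is routed to a licensed treatment works; a current General Notice is held. However, paragraphs (f)–(l) must be considered: (f) operates against (a): aggregate throughput is 5,100 units, less than the 6,160 units limit. (g) would limit (f) — the qualifying period is 75 days, below the 85 days limit — but (h) sets (g) aside: (h) operates against (g): assessed value is $306,000, meeting the $300,500 threshold. (i) is engaged (discharge temperature exceeds 35 °C), but is set aside by (j): (j) operates against (i): the facility is within 200 m of a designated waterway. (k) is triggered (a current Standing Notice is held), but is displaced by (l): (l) is engaged — a current Schedule D Exemption Letter is held. (a) is therefore removed.
Exception (b) does not apply: the reportable unit count is 127, not less than 111.
Exception (c)'s conditions are all satisfied: the facility's floor area is 800 m², under the 900 m² limit; discharge occurs on no more than two days per week. Turning to paragraphs (m)–(n): (m) operates against (c): a current Tier 1 Registration is held. (n) is inapplicable (the reference index is 976, not under 788), so (m) stands. (c) is therefore removed.
Exception (d) is satisfied on its face — a current General Permit is held; the wastewater is Schedule-A-only; the compliance score is 32 points, below the 41 points limit. Turning to paragraph (o): (o) operates against (d): a current Class B Registration is held. So (d) is unavailable.
Exception (e) does not apply: there is no Category A Exemption Letter in force.
No exception displaces § 37.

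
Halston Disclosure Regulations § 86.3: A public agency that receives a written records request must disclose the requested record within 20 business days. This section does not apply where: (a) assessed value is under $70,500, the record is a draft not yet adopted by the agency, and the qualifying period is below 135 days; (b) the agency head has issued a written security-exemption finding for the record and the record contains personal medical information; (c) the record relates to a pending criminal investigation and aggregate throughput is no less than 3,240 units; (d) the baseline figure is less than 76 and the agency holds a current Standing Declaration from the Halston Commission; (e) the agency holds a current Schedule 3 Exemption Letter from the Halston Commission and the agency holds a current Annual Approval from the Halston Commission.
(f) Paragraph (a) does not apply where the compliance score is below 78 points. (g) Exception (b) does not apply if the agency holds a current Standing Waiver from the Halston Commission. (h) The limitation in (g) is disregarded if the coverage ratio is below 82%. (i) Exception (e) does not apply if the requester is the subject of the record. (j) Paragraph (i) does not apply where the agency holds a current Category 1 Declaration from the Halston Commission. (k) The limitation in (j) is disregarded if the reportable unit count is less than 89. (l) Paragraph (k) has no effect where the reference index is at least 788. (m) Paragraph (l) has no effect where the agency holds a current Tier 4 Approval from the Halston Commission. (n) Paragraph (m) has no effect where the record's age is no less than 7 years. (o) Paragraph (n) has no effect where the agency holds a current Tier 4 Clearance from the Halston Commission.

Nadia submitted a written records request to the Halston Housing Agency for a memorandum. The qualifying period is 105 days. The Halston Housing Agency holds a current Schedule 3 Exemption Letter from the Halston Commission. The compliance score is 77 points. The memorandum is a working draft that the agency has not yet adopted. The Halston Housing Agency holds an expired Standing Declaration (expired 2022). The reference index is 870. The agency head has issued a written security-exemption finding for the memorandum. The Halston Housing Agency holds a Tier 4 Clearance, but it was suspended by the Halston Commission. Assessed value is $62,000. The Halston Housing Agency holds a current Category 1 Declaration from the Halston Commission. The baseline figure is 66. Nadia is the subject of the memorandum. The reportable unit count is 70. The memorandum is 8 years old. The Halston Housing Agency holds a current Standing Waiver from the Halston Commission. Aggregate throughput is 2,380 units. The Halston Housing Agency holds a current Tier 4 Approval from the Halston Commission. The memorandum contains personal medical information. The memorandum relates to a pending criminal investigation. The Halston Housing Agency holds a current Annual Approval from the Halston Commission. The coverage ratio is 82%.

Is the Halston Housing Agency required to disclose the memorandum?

Exception (a)'s conditions are all satisfied: assessed value is $62,000, under the $70,500 limit; the memorandum is an unadopted draft; the qualifying period is 105 days, below the 135 days limit. But: (f) operates against (a): the compliance score is 77 points, below the 78 points limit. (a) is therefore removed.
Exception (b): a written security-exemption finding has been issued; the memorandum contains personal medical information — every condition holds. But applying paragraphs (g)–(h): (g) operates against (b): a current Standing Waiver is held. (h) is not engaged (the coverage ratio is 82%, not below 82%), so (g) stands. So (b) is unavailable.
Exception (c) requires that aggregate throughput is no less than 3,240 units; but aggregate throughput is 2,380 units, short of 3,240 units, so (c) is unavailable.
Exception (d) does not apply: there is no Standing Declaration in force.
All of (e)'s requirements are met (a current Schedule 3 Exemption Letter is held; a current Annual Approval is held). Under paragraphs (i)–(o): (i) would limit (e) — Nadia is the subject of the memorandum — but (j) sets (i) aside: (j) operates against (i): a current Category 1 Declaration is held. (k) operates (the reportable unit count is 70, less than the 89 limit), but is displaced by (l): (l) operates against (k): the reference index is 870, meeting the 788 threshold. (m) would limit (l) — a current Tier 4 Approval is held — but (n) sets (m) aside: (n) operates against (m): the record's age is 8 years, meeting the 7 years threshold. (o), which would lift (n), is not triggered — the Tier 4 Clearance is not current. (e) remains available.

No — exception (e) applies; the Halston Housing Agency is not required to disclose the memorandum.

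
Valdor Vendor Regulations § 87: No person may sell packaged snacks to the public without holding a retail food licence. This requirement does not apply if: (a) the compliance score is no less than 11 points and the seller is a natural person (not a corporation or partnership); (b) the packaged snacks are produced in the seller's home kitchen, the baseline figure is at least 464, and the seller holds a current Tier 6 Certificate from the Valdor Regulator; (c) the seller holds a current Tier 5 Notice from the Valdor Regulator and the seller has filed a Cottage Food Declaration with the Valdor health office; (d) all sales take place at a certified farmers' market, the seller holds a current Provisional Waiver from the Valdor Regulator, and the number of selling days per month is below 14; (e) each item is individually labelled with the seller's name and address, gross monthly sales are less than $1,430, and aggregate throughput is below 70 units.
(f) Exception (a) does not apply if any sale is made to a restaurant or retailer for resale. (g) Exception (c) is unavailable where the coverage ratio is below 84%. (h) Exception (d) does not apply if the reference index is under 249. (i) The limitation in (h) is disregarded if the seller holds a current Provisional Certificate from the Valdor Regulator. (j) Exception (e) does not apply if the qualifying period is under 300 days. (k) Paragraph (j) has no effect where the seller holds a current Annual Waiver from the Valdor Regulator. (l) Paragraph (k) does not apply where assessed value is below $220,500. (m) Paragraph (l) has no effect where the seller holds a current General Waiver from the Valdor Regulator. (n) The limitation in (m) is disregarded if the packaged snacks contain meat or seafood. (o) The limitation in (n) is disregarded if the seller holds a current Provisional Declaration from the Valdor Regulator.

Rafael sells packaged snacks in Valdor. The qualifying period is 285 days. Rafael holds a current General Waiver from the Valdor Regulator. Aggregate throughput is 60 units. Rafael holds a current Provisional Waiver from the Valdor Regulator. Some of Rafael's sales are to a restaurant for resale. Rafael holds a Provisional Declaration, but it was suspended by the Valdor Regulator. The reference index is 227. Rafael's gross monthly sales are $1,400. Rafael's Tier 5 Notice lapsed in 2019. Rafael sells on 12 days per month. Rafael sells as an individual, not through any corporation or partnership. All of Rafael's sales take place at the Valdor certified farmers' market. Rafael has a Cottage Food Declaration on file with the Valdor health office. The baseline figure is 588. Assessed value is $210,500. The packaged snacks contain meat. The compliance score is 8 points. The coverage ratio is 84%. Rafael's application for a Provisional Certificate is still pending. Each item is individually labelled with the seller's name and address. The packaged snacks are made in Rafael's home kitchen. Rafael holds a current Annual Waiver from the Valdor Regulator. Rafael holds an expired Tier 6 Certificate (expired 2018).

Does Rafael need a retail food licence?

Yes — Rafael must hold a retail food licence.

Exception (a) fails — the compliance score is 8 points, short of 11 points.
Exception (b) requires that the seller holds a current Tier 6 Certificate from the Valdor Regulator; but there is no Tier 6 Certificate in force, so (b) is unavailable.
Exception (c) does not apply: no current Tier 5 Notice is held.
Exception (d) is satisfied on its face — all sales are at a certified farmers' market; a current Provisional Waiver is held; the number of selling days per month is 12, below the 14 limit. But applying paragraphs (h)–(i): (h) operates against (d): the reference index is 227, under the 249 limit. (i) is not engaged (no current Provisional Certificate is held), so (h) stands. So (d) is unavailable.
Exception (e) is satisfied on its face — items are individually labelled; gross monthly sales are $1,400, less than the $1,430 limit; aggregate throughput is 60 units, below the 70 units limit. But applying paragraphs (j)–(o): (j) applies — the qualifying period is 285 days, under the 300 days limit. (k) is triggered (a current Annual Waiver is held), but is itself disapplied by (l): (l) operates against (k): assessed value is $210,500, below the $220,500 limit. (m) is triggered (a current General Waiver is held), but is set aside by (n): (n) operates against (m): the packaged snacks contain meat. (o), which would lift (n), does not operate here — there is no Provisional Declaration in force. So (e) is unavailable.
No exception is made out. Rafael falls within the general rule.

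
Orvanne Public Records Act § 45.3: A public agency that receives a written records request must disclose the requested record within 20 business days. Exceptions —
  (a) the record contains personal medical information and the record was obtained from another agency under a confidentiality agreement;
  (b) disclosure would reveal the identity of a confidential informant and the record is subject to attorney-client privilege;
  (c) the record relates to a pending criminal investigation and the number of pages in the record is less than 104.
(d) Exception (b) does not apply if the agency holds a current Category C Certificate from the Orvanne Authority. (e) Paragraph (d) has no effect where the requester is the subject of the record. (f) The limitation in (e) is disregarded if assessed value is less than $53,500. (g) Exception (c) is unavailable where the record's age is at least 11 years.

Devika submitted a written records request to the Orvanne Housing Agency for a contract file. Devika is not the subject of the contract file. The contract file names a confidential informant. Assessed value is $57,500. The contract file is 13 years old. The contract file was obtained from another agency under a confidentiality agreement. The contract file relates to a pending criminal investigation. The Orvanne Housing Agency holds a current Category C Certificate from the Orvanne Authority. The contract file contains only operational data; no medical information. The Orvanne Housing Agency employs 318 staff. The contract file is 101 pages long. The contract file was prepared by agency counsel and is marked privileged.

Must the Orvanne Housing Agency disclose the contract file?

Yes — the Orvanne Housing Agency must disclose the contract file.

Exception (a) does not apply: the contract file contains only operational data.
Exception (b)'s conditions are all satisfied: the contract file names a confidential informant; the contract file is privileged. But applying paragraphs (d)–(f): (d) operates against (b): a current Category C Certificate is held. (e), which would lift (d), is inapplicable — Devika is not the subject of the contract file. (b) is therefore removed.
Exception (c): the contract file relates to a pending investigation; the number of pages in the record is 101, less than the 104 limit — every condition holds. But applying paragraph (g): (g) operates against (c): the record's age is 13 years, meeting the 11 years threshold. (c) is therefore removed.
No exception is made out. the Orvanne Housing Agency falls within the general rule.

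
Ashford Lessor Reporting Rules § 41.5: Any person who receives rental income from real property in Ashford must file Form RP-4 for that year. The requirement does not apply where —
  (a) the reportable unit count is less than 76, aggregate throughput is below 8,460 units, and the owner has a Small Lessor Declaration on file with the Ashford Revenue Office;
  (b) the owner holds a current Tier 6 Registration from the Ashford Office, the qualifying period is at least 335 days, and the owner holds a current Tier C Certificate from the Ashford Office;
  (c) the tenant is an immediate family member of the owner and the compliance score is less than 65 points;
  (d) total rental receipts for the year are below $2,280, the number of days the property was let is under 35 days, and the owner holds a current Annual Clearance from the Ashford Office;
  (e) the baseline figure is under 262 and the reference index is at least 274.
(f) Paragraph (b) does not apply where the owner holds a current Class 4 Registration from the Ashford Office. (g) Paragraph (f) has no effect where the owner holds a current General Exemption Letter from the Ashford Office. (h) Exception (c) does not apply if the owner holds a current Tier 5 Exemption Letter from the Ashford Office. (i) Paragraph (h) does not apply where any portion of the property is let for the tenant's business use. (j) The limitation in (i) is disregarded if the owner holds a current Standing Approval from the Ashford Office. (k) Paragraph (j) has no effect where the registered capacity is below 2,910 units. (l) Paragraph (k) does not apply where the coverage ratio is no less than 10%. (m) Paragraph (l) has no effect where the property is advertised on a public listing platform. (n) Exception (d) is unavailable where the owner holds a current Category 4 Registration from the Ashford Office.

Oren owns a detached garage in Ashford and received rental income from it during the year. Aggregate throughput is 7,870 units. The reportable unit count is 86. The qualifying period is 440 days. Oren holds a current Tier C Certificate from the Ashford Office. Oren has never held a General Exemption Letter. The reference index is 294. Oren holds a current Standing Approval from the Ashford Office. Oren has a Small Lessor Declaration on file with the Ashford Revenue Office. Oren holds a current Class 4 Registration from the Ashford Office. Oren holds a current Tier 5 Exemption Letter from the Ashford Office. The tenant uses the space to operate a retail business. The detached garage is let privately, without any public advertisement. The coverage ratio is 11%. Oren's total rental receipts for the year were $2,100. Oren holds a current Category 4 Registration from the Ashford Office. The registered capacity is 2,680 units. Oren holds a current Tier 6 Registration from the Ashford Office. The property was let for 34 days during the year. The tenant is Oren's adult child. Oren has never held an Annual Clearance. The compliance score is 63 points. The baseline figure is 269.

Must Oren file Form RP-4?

Yes — Oren must file Form RP-4.

Exception (a) does not apply: the reportable unit count is 86, not less than 76.
Exception (b)'s conditions are all satisfied: a current Tier 6 Registration is held; the qualifying period is 440 days, meeting the 335 days threshold; a current Tier C Certificate is held. But: (f) applies — a current Class 4 Registration is held. (g) is not triggered (the General Exemption Letter is not current), so (f) stands. So (b) is unavailable.
All of (c)'s requirements are met (the tenant is an immediate family member; the compliance score is 63 points, less than the 65 points limit). Turning to paragraphs (h)–(m): (h) operates against (c): a current Tier 5 Exemption Letter is held. (i) is engaged (the space is let for business use), but is displaced by (j): (j) operates against (i): a current Standing Approval is held. (k) would limit (j) — the registered capacity is 2,680 units, below the 2,910 units limit — but (l) sets (k) aside: (l) is triggered — the coverage ratio is 11%, meeting the 10% threshold. (m), which would lift (l), is not engaged — the property is let privately without advertisement. So (c) is unavailable.
Exception (d) does not apply: there is no Annual Clearance in force.
Exception (e) does not apply: the baseline figure is 269, not under 262.
None of the exceptions is available; § 41.5 applies in full.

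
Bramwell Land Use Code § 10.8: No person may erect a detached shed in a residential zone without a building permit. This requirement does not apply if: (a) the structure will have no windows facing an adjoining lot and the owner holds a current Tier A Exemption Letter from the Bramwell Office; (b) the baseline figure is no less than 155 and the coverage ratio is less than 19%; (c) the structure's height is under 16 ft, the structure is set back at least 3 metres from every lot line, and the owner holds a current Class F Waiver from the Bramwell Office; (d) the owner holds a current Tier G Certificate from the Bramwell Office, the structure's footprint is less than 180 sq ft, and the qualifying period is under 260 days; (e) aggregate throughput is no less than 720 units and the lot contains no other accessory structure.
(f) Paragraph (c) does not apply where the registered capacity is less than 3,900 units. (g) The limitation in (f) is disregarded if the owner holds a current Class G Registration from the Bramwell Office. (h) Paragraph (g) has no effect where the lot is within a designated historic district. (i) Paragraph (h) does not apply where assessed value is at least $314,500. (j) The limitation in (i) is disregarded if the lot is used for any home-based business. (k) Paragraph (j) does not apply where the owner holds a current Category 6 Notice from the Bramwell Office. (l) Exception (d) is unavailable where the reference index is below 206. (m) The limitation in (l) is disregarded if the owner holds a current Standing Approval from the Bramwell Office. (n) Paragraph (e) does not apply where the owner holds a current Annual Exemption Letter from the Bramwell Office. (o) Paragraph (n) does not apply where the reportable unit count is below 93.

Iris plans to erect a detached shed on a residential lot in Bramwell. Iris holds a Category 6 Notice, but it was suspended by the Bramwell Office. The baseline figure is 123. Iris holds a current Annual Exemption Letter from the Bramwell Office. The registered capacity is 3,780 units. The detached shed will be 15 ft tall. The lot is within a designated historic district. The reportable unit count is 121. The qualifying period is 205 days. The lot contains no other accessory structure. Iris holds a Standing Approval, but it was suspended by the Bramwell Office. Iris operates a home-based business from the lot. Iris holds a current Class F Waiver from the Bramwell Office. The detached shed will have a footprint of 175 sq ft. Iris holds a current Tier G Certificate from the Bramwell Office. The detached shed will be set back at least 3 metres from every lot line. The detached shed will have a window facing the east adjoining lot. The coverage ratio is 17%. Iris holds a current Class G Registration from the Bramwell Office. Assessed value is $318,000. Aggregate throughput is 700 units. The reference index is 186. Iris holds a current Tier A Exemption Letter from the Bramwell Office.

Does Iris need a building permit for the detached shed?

Yes — Iris must obtain a building permit.

Exception (a) fails — a window faces an adjoining lot.
Exception (b) does not apply: the baseline figure is 123, short of 155.
Exception (c): the structure's height is 15 ft, under the 16 ft limit; the setback is at least 3 m on every side; a current Class F Waiver is held — every condition holds. Turning to paragraphs (f)–(k): (f) operates against (c): the registered capacity is 3,780 units, less than the 3,900 units limit. (g) would limit (f) — a current Class G Registration is held — but (h) sets (g) aside: (h) operates — the lot is in a historic district. (i) would limit (h) — assessed value is $318,000, meeting the $314,500 threshold — but (j) sets (i) aside: (j) operates against (i): a home-based business operates on the lot. (k) is not triggered (there is no Category 6 Notice in force), so (j) stands. (c) is therefore removed.
Exception (d)'s conditions are all satisfied: a current Tier G Certificate is held; the structure's footprint is 175 sq ft, less than the 180 sq ft limit; the qualifying period is 205 days, under the 260 days limit. However, paragraphs (l)–(m) must be considered: (l) operates against (d): the reference index is 186, below the 206 limit. (m) is not triggered (there is no Standing Approval in force), so (l) stands. Exception (d) does not apply.
Exception (e) requires that aggregate throughput is no less than 720 units; but aggregate throughput is 700 units, short of 720 units, so (e) is unavailable.
No exception displaces § 10.8.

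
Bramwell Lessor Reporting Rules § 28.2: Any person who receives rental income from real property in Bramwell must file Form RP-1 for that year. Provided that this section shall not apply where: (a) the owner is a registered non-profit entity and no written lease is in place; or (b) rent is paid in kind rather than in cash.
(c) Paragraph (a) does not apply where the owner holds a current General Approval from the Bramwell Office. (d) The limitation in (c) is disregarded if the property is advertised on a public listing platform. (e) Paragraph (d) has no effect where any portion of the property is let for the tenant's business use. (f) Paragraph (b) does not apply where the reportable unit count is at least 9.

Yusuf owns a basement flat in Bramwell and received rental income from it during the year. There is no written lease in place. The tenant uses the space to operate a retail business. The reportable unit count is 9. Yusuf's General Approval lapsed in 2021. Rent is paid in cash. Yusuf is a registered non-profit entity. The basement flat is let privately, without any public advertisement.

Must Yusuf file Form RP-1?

No — exception (a) applies; Yusuf is not required to file Form RP-1.

Exception (a): Yusuf is a registered non-profit; there is no written lease — every condition holds. Under paragraphs (c)–(e): (c) is not triggered — the General Approval is not current. So (a) applies.
Exception (b) requires that rent is paid in kind rather than in cash; but rent is paid in cash, so (b) is unavailable.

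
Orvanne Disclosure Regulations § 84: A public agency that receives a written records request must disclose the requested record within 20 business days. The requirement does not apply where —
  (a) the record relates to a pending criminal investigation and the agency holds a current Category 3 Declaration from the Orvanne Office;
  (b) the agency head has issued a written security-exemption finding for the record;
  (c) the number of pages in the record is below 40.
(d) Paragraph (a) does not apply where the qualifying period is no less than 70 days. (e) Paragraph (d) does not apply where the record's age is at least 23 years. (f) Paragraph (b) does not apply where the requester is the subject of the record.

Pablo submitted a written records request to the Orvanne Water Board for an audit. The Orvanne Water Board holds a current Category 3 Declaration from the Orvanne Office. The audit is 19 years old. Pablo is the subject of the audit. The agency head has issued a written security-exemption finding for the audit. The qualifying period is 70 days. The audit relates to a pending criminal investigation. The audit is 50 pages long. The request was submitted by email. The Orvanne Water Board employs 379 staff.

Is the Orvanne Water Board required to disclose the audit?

Exception (a) is satisfied on its face — the audit relates to a pending investigation; a current Category 3 Declaration is held. However, paragraphs (d)–(e) must be considered: (d) is triggered — the qualifying period is 70 days, meeting the 70 days threshold. (e), which would lift (d), is not triggered — the record's age is 19 years, short of 23 years. Exception (a) does not apply.
Exception (b)'s conditions are all satisfied: a written security-exemption finding has been issued. But: (f) operates against (b): Pablo is the subject of the audit. Exception (b) does not apply.
Exception (c) requires that the number of pages in the record is below 40; but the number of pages in the record is 50, not below 40, so (c) is unavailable.
No exception is made out. the Orvanne Water Board falls within the general rule.

Yes — the Orvanne Water Board must disclose the audit.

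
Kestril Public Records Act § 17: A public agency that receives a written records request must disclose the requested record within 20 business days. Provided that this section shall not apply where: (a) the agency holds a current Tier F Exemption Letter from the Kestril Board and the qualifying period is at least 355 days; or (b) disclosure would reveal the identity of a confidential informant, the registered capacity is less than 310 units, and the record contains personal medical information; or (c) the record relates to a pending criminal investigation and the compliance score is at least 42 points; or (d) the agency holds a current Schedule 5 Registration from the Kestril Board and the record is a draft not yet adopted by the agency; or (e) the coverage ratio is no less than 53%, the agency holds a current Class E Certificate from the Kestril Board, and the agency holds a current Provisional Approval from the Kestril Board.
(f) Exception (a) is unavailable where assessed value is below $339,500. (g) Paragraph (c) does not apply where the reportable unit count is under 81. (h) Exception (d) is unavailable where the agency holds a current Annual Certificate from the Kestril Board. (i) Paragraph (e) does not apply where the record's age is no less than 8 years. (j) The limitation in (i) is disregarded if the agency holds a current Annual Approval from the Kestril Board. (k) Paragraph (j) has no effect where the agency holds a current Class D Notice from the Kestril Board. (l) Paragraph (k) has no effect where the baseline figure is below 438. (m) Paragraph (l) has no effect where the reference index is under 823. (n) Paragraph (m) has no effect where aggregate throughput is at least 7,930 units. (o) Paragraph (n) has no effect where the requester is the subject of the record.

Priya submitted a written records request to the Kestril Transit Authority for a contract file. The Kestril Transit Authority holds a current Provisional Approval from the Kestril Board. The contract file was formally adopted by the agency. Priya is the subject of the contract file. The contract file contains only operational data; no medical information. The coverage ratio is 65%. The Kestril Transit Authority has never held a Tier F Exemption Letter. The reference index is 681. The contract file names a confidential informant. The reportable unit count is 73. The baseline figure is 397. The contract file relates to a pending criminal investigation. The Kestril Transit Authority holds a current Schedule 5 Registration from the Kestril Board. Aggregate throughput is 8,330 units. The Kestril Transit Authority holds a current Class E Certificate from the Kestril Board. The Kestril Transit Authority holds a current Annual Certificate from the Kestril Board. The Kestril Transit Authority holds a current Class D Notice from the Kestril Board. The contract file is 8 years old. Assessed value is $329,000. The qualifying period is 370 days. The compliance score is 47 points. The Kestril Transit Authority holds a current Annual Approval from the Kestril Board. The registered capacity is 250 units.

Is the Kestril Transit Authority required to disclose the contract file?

Exception (a) does not apply: there is no Tier F Exemption Letter in force.
Exception (b) requires that the record contains personal medical information; but the contract file contains only operational data, so (b) is unavailable.
Exception (c) is satisfied on its face — the contract file relates to a pending investigation; the compliance score is 47 points, meeting the 42 points threshold. But applying paragraph (g): (g) operates against (c): the reportable unit count is 73, under the 81 limit. So (c) is unavailable.
Exception (d) requires that the record is a draft not yet adopted by the agency; but the contract file has been formally adopted, so (d) is unavailable.
Exception (e)'s conditions are all satisfied: the coverage ratio is 65%, meeting the 53% threshold; a current Class E Certificate is held; a current Provisional Approval is held. But: (i) is engaged — the record's age is 8 years, meeting the 8 years threshold. (j) is engaged (a current Annual Approval is held), but yields to (k): (k) operates against (j): a current Class D Notice is held. (l) applies (the baseline figure is 397, below the 438 limit), but is overridden by (m): (m) is engaged — the reference index is 681, under the 823 limit. (n) would limit (m) — aggregate throughput is 8,330 units, meeting the 7,930 units threshold — but (o) sets (n) aside: (o) applies — Priya is the subject of the contract file. Exception (e) does not apply.
No exception displaces § 17.

Yes — the Kestril Transit Authority must disclose the contract file.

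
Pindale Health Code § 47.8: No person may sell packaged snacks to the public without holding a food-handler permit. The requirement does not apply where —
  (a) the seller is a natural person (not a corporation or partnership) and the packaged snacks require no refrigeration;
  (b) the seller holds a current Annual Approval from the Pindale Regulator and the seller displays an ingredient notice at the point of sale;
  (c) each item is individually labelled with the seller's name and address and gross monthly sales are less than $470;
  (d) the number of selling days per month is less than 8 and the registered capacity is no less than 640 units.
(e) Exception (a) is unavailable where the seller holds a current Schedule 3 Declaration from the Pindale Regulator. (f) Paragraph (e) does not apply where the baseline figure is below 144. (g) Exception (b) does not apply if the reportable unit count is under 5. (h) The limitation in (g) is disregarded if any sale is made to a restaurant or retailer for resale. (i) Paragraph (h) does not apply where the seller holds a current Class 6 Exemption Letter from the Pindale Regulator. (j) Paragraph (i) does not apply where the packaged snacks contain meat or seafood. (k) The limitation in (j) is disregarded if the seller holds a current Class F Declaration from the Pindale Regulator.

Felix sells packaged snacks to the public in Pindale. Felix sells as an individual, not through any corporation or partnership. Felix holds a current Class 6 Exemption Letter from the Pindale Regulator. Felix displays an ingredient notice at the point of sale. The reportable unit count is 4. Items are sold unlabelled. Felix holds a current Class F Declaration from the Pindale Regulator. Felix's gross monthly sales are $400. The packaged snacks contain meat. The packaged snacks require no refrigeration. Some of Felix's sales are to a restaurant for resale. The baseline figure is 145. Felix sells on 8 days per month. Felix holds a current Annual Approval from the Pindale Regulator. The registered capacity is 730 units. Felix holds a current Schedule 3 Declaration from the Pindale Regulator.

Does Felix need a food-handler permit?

Yes — Felix must hold a food-handler permit.

Exception (a): the seller is a natural person; the packaged snacks are shelf-stable — every condition holds. However, paragraphs (e)–(f) must be considered: (e) operates against (a): a current Schedule 3 Declaration is held. (f) is inapplicable (the baseline figure is 145, not below 144), so (e) stands. So (a) is unavailable.
Exception (b) is satisfied on its face — a current Annual Approval is held; an ingredient notice is displayed. However, paragraphs (g)–(k) must be considered: (g) is triggered — the reportable unit count is 4, under the 5 limit. (h) applies (some sales are to a restaurant for resale), but is displaced by (i): (i) operates — a current Class 6 Exemption Letter is held. (j) would limit (i) — the packaged snacks contain meat — but (k) sets (j) aside: (k) operates against (j): a current Class F Declaration is held. Exception (b) does not apply.
Exception (c) does not apply: items are sold unlabelled.
Exception (d) fails — the number of selling days per month is 8, not less than 8.
No exception applies. The general rule governs.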